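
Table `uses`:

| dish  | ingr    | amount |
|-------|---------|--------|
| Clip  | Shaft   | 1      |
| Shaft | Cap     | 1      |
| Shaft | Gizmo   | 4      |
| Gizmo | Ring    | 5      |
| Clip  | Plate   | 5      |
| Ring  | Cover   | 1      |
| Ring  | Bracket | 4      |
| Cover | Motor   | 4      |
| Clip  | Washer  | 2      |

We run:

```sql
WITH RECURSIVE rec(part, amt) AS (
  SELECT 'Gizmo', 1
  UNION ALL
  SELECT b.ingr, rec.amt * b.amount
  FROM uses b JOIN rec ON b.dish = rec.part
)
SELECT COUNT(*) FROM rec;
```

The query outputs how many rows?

5

Base: (Gizmo, amt=1).
Iteration 1: components of {Gizmo} -> Ring = 1*5 = 5.
Iteration 2: components of {Ring} -> Bracket = 5*4 = 20, Cover = 5*1 = 5.
Iteration 3: components of {Bracket,Cover} -> Motor = 5*4 = 20.
Iteration 4: no further components; recursion stops.
Total rows emitted: 5.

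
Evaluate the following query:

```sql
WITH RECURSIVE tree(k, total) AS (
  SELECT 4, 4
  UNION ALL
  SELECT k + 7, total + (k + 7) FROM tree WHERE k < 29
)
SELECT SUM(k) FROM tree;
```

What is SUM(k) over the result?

Base: k=4, total=4.
Iteration 1: 4 < 29 holds -> k = 4 + 7 = 11, total = 4 + 11 = 15.
Iteration 2: 11 < 29 holds -> k = 11 + 7 = 18, total = 15 + 18 = 33.
Iteration 3: 18 < 29 holds -> k = 18 + 7 = 25, total = 33 + 25 = 58.
Iteration 4: 25 < 29 holds -> k = 25 + 7 = 32, total = 58 + 32 = 90.
Iteration 5: 32 < 29 fails; recursion stops.
SUM(k) = 4 + 11 + 18 + 25 + 32 = 90.

90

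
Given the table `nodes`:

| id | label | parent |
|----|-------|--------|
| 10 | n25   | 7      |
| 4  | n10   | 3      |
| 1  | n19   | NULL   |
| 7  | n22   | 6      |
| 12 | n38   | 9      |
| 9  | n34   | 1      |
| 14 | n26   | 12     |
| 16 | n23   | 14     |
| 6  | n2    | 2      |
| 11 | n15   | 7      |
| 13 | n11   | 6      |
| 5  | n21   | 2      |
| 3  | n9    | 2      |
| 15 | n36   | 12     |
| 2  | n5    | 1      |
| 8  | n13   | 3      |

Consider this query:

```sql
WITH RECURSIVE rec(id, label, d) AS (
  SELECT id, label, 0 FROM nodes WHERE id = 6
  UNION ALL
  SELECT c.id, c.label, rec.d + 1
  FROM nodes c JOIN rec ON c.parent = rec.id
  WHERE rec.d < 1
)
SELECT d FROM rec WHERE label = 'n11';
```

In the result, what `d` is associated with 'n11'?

1

Base: id=6 (n2) at d 0.
Iteration 1: rows with parent in {6} -> n22 (id 7, d 1), n11 (id 13, d 1).
Iteration 2: d < 1 fails for all current rows; recursion stops.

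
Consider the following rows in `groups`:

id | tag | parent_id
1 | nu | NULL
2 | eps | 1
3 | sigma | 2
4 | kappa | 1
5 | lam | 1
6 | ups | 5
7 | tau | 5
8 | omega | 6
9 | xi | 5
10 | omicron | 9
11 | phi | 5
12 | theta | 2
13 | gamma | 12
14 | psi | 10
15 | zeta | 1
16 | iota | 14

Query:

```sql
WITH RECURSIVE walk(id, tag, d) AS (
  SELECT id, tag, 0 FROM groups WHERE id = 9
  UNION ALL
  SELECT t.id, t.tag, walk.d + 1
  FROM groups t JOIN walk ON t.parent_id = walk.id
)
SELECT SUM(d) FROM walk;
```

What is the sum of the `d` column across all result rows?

Base: id=9 (xi) at d 0.
Iteration 1: rows with parent_id in {9} -> omicron (id 10, d 1).
Iteration 2: rows with parent_id in {10} -> psi (id 14, d 2).
Iteration 3: rows with parent_id in {14} -> iota (id 16, d 3).
Iteration 4: no rows with parent_id in {16}; recursion stops.
SUM(d) = 0 + 1 + 2 + 3 = 6.

6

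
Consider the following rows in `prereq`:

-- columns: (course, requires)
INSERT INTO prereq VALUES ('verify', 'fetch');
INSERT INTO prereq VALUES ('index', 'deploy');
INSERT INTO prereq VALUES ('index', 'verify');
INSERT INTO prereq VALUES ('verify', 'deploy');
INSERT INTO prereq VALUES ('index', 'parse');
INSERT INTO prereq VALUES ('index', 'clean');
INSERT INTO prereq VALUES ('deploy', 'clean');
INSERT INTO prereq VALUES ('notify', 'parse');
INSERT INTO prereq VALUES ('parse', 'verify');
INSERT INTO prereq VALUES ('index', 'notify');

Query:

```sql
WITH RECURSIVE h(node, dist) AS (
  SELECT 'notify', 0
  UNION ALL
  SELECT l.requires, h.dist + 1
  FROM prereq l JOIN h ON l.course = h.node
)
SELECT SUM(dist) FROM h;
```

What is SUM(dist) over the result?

13

Base: (notify, dist=0).
Iteration 1: edges from {notify} -> (parse, dist=1).
Iteration 2: edges from {parse} -> (verify, dist=2).
Iteration 3: edges from {verify} -> (deploy, dist=3), (fetch, dist=3).
Iteration 4: edges from {deploy,fetch} -> (clean, dist=4).
Iteration 5: no outgoing edges from {clean}; recursion stops.
SUM(dist) = 0 + 1 + 2 + 3 + 3 + 4 = 13.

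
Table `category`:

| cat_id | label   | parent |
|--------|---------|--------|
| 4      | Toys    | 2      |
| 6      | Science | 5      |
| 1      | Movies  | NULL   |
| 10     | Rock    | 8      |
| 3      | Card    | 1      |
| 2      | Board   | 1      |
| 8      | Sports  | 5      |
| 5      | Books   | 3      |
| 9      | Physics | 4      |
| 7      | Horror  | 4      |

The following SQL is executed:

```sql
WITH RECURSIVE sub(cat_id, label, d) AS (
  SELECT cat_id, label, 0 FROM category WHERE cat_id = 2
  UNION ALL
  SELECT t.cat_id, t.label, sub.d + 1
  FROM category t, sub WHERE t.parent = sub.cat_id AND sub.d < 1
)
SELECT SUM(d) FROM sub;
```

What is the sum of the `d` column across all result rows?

1

Base: cat_id=2 (Board) at d 0.
Iteration 1: rows with parent in {2} -> Toys (id 4, d 1).
Iteration 2: d < 1 fails for all current rows; recursion stops.
SUM(d) = 0 + 1 = 1.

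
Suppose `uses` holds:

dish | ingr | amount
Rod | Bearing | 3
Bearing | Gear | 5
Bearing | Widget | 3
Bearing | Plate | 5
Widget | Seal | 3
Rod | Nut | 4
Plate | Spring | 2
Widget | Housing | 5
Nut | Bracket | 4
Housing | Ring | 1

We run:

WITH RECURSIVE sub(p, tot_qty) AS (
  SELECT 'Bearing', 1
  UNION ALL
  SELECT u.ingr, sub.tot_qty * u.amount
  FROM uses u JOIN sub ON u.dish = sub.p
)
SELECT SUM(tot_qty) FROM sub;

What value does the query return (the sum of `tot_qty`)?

Base: (Bearing, tot_qty=1).
Iteration 1: components of {Bearing} -> Gear = 1*5 = 5, Plate = 1*5 = 5, Widget = 1*3 = 3.
Iteration 2: components of {Gear,Plate,Widget} -> Housing = 3*5 = 15, Seal = 3*3 = 9, Spring = 5*2 = 10.
Iteration 3: components of {Housing,Seal,Spring} -> Ring = 15*1 = 15.
Iteration 4: no further components; recursion stops.
SUM(tot_qty) = 1 + 5 + 3 + 5 + 9 + 15 + 10 + 15 = 63.

63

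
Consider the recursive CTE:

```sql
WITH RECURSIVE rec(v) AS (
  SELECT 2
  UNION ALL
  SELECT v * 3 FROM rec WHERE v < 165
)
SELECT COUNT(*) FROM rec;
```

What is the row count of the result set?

6

Base: v=2.
Iteration 1: 2 < 165 holds -> v = 2 * 3 = 6.
Iteration 2: 6 < 165 holds -> v = 6 * 3 = 18.
Iteration 3: 18 < 165 holds -> v = 18 * 3 = 54.
Iteration 4: 54 < 165 holds -> v = 54 * 3 = 162.
Iteration 5: 162 < 165 holds -> v = 162 * 3 = 486.
Iteration 6: 486 < 165 fails; recursion stops.
Total rows emitted: 6.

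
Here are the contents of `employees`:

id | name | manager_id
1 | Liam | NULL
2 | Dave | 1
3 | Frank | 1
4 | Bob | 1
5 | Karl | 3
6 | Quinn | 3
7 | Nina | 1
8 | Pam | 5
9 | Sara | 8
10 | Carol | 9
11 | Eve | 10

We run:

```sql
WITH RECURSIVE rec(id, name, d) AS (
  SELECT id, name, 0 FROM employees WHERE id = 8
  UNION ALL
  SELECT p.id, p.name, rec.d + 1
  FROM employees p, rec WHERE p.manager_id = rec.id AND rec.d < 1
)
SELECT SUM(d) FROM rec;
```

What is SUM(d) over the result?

1

Base: id=8 (Pam) at d 0.
Iteration 1: rows with manager_id in {8} -> Sara (id 9, d 1).
Iteration 2: d < 1 fails for all current rows; recursion stops.
SUM(d) = 0 + 1 = 1.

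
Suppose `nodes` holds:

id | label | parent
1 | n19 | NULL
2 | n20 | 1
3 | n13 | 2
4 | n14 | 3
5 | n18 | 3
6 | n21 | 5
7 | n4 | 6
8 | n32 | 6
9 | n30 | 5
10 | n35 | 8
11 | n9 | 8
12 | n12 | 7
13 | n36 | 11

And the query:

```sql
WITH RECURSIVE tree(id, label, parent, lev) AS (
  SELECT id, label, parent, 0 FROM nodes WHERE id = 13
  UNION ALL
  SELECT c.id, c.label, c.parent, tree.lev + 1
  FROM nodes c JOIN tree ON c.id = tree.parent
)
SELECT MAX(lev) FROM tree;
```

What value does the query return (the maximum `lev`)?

Base: id=13 (n36), parent=11, lev 0.
Iteration 1: join on id=11 -> n9 (id 11, parent=8, lev 1).
Iteration 2: join on id=8 -> n32 (id 8, parent=6, lev 2).
Iteration 3: join on id=6 -> n21 (id 6, parent=5, lev 3).
Iteration 4: join on id=5 -> n18 (id 5, parent=3, lev 4).
Iteration 5: join on id=3 -> n13 (id 3, parent=2, lev 5).
Iteration 6: join on id=2 -> n20 (id 2, parent=1, lev 6).
Iteration 7: join on id=1 -> n19 (id 1, parent=NULL, lev 7).
Iteration 8: parent is NULL; no match; recursion stops.
lev values: 0, 1, 2, 3, 4, 5, 6, 7; the maximum is 7.

7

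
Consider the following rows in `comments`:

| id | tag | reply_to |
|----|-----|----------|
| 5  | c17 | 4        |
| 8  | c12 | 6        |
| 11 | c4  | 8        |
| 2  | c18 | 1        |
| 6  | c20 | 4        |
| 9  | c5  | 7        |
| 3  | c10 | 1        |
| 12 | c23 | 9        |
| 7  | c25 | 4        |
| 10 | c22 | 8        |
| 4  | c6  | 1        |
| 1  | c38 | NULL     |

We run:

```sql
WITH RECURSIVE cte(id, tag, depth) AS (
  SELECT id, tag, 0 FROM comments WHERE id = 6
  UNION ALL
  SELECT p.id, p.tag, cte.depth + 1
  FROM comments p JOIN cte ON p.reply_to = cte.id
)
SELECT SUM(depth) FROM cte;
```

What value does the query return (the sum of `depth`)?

5

Base: id=6 (c20) at depth 0.
Iteration 1: rows with reply_to in {6} -> c12 (id 8, depth 1).
Iteration 2: rows with reply_to in {8} -> c22 (id 10, depth 2), c4 (id 11, depth 2).
Iteration 3: no rows with reply_to in {10,11}; recursion stops.
SUM(depth) = 0 + 1 + 2 + 2 = 5.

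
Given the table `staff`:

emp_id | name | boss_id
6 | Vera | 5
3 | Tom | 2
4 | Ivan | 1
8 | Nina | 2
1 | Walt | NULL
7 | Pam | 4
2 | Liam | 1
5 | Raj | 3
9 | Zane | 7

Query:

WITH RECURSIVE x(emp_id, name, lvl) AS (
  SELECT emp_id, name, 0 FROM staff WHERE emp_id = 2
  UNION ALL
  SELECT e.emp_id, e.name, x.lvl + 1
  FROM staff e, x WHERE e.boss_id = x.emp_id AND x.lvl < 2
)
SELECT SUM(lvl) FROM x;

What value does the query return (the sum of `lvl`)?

Base: emp_id=2 (Liam) at lvl 0.
Iteration 1: rows with boss_id in {2} -> Tom (id 3, lvl 1), Nina (id 8, lvl 1).
Iteration 2: rows with boss_id in {3,8} -> Raj (id 5, lvl 2).
Iteration 3: lvl < 2 fails for all current rows; recursion stops.
SUM(lvl) = 0 + 1 + 1 + 2 = 4.

4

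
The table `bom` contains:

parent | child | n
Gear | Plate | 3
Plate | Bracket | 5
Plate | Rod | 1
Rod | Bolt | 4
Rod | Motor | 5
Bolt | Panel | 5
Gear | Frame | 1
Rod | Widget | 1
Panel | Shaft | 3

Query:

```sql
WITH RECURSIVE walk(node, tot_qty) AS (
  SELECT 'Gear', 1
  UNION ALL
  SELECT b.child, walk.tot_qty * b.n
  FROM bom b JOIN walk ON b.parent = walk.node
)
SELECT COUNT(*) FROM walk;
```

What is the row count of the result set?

Base: (Gear, tot_qty=1).
Iteration 1: components of {Gear} -> Frame = 1*1 = 1, Plate = 1*3 = 3.
Iteration 2: components of {Frame,Plate} -> Bracket = 3*5 = 15, Rod = 3*1 = 3.
Iteration 3: components of {Bracket,Rod} -> Bolt = 3*4 = 12, Motor = 3*5 = 15, Widget = 3*1 = 3.
Iteration 4: components of {Bolt,Motor,Widget} -> Panel = 12*5 = 60.
Iteration 5: components of {Panel} -> Shaft = 60*3 = 180.
Iteration 6: no further components; recursion stops.
Total rows emitted: 10.

10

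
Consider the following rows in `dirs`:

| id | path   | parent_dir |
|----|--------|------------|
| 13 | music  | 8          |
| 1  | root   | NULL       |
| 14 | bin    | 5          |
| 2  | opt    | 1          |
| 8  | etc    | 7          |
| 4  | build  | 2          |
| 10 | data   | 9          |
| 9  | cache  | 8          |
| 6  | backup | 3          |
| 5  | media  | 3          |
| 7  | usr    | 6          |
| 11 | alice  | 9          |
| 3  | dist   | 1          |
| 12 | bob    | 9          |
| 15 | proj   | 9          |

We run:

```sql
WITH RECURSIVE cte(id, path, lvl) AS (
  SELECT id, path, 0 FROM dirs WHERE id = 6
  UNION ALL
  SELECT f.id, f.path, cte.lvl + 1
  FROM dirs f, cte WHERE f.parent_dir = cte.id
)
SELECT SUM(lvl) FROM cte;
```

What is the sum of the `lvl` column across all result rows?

25

Base: id=6 (backup) at lvl 0.
Iteration 1: rows with parent_dir in {6} -> usr (id 7, lvl 1).
Iteration 2: rows with parent_dir in {7} -> etc (id 8, lvl 2).
Iteration 3: rows with parent_dir in {8} -> cache (id 9, lvl 3), music (id 13, lvl 3).
Iteration 4: rows with parent_dir in {9,13} -> data (id 10, lvl 4), alice (id 11, lvl 4), bob (id 12, lvl 4), proj (id 15, lvl 4).
Iteration 5: no rows with parent_dir in {10,11,12,15}; recursion stops.
SUM(lvl) = 0 + 1 + 2 + 3 + 3 + 4 + 4 + 4 + 4 = 25.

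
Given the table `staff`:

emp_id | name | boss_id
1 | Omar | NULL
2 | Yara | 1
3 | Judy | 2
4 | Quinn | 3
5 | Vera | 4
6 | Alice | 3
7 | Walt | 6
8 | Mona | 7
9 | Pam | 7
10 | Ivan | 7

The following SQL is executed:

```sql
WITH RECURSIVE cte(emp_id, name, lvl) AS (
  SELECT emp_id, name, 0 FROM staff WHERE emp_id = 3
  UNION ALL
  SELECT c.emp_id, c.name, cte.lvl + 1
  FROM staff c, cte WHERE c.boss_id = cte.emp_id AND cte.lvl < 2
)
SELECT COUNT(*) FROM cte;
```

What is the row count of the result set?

Base: emp_id=3 (Judy) at lvl 0.
Iteration 1: rows with boss_id in {3} -> Quinn (id 4, lvl 1), Alice (id 6, lvl 1).
Iteration 2: rows with boss_id in {4,6} -> Vera (id 5, lvl 2), Walt (id 7, lvl 2).
Iteration 3: lvl < 2 fails for all current rows; recursion stops.
Total rows emitted: 5.

5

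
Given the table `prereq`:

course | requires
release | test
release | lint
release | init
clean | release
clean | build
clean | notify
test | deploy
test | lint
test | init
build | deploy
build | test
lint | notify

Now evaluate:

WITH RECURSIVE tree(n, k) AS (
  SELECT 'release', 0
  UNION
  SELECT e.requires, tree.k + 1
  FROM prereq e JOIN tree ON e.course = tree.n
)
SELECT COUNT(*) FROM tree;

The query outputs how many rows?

9

Base: (release, k=0).
Iteration 1: edges from {release} -> (init, k=1), (lint, k=1), (test, k=1).
Iteration 2: edges from {init,lint,test} -> (deploy, k=2), (init, k=2), (lint, k=2), (notify, k=2).
Iteration 3: edges from {deploy,init,lint,notify} -> (notify, k=3).
Iteration 4: no outgoing edges from {notify}; recursion stops.
Total rows emitted: 9.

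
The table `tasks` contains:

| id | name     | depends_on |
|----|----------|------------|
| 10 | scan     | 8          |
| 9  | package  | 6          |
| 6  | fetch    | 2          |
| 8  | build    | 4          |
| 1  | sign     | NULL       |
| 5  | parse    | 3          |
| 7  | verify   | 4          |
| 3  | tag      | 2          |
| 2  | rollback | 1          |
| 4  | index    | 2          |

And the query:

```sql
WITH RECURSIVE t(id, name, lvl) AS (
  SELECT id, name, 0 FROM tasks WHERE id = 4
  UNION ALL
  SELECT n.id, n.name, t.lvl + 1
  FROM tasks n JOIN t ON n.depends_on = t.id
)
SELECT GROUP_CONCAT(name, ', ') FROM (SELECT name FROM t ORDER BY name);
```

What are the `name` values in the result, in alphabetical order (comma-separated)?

build, index, scan, verify

Base: id=4 (index) at lvl 0.
Iteration 1: rows with depends_on in {4} -> verify (id 7, lvl 1), build (id 8, lvl 1).
Iteration 2: rows with depends_on in {7,8} -> scan (id 10, lvl 2).
Iteration 3: no rows with depends_on in {10}; recursion stops.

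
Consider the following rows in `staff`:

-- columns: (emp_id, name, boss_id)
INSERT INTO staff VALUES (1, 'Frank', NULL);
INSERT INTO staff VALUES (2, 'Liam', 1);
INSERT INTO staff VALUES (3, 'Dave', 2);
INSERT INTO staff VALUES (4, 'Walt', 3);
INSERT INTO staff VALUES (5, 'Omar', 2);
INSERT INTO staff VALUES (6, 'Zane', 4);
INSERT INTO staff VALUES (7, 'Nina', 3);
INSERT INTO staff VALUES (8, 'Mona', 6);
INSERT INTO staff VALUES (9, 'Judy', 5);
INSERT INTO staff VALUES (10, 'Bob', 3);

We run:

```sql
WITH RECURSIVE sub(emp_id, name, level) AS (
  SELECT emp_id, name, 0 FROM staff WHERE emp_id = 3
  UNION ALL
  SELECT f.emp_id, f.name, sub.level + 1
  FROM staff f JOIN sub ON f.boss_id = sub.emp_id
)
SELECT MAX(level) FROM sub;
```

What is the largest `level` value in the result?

3

Base: emp_id=3 (Dave) at level 0.
Iteration 1: rows with boss_id in {3} -> Walt (id 4, level 1), Nina (id 7, level 1), Bob (id 10, level 1).
Iteration 2: rows with boss_id in {4,7,10} -> Zane (id 6, level 2).
Iteration 3: rows with boss_id in {6} -> Mona (id 8, level 3).
Iteration 4: no rows with boss_id in {8}; recursion stops.
level values: 0, 1, 1, 1, 2, 3; the maximum is 3.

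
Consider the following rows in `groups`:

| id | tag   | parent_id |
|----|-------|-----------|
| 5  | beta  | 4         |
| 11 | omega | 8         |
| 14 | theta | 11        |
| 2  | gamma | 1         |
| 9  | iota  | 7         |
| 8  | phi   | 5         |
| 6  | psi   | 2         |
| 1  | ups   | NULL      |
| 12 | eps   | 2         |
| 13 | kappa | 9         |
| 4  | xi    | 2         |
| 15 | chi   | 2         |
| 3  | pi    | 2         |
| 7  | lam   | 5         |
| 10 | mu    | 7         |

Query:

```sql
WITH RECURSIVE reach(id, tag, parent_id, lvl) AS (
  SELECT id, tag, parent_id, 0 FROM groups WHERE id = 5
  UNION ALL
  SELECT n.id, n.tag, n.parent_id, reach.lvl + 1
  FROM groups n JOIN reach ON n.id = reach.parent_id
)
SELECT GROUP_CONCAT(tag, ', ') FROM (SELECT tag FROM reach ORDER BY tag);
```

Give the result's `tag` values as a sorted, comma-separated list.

Base: id=5 (beta), parent_id=4, lvl 0.
Iteration 1: join on id=4 -> xi (id 4, parent_id=2, lvl 1).
Iteration 2: join on id=2 -> gamma (id 2, parent_id=1, lvl 2).
Iteration 3: join on id=1 -> ups (id 1, parent_id=NULL, lvl 3).
Iteration 4: parent_id is NULL; no match; recursion stops.

beta, gamma, ups, xi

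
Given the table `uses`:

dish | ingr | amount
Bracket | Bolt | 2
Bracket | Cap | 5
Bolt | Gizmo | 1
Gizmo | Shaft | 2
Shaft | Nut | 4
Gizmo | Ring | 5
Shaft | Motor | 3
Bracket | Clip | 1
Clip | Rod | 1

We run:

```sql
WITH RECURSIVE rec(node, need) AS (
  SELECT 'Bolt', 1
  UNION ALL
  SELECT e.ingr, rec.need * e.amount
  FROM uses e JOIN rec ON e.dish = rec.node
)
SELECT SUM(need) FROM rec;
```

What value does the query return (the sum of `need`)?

Base: (Bolt, need=1).
Iteration 1: components of {Bolt} -> Gizmo = 1*1 = 1.
Iteration 2: components of {Gizmo} -> Ring = 1*5 = 5, Shaft = 1*2 = 2.
Iteration 3: components of {Ring,Shaft} -> Motor = 2*3 = 6, Nut = 2*4 = 8.
Iteration 4: no further components; recursion stops.
SUM(need) = 1 + 1 + 2 + 5 + 8 + 6 = 23.

23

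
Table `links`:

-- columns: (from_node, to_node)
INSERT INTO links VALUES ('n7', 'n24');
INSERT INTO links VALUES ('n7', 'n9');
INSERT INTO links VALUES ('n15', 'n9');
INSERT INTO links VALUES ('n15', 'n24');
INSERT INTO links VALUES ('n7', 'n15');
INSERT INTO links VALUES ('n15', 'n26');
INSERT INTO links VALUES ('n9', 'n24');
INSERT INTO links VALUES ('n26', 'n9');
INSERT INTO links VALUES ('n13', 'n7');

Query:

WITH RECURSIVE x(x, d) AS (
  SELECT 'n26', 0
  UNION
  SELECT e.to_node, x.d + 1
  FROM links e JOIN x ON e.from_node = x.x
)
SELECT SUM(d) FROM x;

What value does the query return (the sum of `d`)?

3

Base: (n26, d=0).
Iteration 1: edges from {n26} -> (n9, d=1).
Iteration 2: edges from {n9} -> (n24, d=2).
Iteration 3: no outgoing edges from {n24}; recursion stops.
SUM(d) = 0 + 1 + 2 = 3.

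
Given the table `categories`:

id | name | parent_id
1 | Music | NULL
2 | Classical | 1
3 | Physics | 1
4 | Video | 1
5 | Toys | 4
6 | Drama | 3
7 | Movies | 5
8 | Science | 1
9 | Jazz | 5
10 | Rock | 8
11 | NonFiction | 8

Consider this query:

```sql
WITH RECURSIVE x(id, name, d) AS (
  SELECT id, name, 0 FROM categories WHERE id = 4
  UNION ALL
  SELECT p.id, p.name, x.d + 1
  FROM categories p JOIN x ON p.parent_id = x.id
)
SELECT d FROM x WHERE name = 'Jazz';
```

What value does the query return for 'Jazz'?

2

Base: id=4 (Video) at d 0.
Iteration 1: rows with parent_id in {4} -> Toys (id 5, d 1).
Iteration 2: rows with parent_id in {5} -> Movies (id 7, d 2), Jazz (id 9, d 2).
Iteration 3: no rows with parent_id in {7,9}; recursion stops.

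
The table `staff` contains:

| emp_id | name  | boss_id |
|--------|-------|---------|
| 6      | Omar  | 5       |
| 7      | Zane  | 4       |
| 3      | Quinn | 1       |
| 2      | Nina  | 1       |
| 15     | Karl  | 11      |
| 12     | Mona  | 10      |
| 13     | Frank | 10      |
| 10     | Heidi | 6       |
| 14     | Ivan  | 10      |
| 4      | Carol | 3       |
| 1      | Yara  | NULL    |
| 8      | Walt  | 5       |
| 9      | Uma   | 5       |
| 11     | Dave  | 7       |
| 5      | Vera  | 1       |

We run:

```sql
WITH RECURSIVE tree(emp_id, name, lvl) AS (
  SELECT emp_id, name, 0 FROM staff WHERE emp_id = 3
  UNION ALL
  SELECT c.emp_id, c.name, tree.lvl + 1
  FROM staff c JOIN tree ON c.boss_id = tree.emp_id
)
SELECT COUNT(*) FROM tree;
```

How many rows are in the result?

5

Base: emp_id=3 (Quinn) at lvl 0.
Iteration 1: rows with boss_id in {3} -> Carol (id 4, lvl 1).
Iteration 2: rows with boss_id in {4} -> Zane (id 7, lvl 2).
Iteration 3: rows with boss_id in {7} -> Dave (id 11, lvl 3).
Iteration 4: rows with boss_id in {11} -> Karl (id 15, lvl 4).
Iteration 5: no rows with boss_id in {15}; recursion stops.
Total rows emitted: 5.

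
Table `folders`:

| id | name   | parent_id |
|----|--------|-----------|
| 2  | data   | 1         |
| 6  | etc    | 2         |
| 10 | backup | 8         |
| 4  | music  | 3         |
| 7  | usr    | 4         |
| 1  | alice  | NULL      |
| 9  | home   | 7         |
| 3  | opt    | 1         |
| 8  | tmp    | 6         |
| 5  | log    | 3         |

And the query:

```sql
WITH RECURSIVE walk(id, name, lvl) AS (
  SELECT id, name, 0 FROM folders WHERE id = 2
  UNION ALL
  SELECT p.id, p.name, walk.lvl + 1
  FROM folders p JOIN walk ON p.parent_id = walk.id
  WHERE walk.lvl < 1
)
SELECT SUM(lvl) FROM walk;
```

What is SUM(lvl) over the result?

1

Base: id=2 (data) at lvl 0.
Iteration 1: rows with parent_id in {2} -> etc (id 6, lvl 1).
Iteration 2: lvl < 1 fails for all current rows; recursion stops.
SUM(lvl) = 0 + 1 = 1.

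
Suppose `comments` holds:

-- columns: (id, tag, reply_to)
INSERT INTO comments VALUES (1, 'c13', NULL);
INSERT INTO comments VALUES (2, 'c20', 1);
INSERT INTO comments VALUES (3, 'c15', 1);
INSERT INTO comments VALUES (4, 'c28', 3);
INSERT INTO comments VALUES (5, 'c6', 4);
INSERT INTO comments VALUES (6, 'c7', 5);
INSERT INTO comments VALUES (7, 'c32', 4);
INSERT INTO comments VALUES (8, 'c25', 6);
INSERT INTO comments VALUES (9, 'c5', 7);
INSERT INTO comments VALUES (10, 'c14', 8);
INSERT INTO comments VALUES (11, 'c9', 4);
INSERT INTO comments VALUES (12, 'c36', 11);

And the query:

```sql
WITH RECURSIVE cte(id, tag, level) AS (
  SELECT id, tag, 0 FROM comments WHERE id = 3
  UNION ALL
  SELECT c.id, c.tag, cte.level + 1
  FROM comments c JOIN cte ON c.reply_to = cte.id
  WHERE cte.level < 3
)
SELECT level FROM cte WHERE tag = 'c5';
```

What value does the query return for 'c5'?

Base: id=3 (c15) at level 0.
Iteration 1: rows with reply_to in {3} -> c28 (id 4, level 1).
Iteration 2: rows with reply_to in {4} -> c6 (id 5, level 2), c32 (id 7, level 2), c9 (id 11, level 2).
Iteration 3: rows with reply_to in {5,7,11} -> c7 (id 6, level 3), c5 (id 9, level 3), c36 (id 12, level 3).
Iteration 4: level < 3 fails for all current rows; recursion stops.

3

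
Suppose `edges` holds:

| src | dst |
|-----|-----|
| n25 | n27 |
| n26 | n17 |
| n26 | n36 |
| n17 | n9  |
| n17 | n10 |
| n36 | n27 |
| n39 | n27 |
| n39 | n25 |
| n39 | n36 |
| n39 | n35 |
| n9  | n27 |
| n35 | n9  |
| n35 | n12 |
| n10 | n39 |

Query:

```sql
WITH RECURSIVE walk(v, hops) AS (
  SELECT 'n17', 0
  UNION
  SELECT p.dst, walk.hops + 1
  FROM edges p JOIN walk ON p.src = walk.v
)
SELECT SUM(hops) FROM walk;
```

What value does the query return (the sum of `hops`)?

35

Base: (n17, hops=0).
Iteration 1: edges from {n17} -> (n10, hops=1), (n9, hops=1).
Iteration 2: edges from {n10,n9} -> (n27, hops=2), (n39, hops=2).
Iteration 3: edges from {n27,n39} -> (n25, hops=3), (n27, hops=3), (n35, hops=3), (n36, hops=3).
Iteration 4: edges from {n25,n27,n35,n36} -> (n12, hops=4), (n27, hops=4), (n9, hops=4). [UNION drops 1 duplicate row(s)]
Iteration 5: edges from {n12,n27,n9} -> (n27, hops=5).
Iteration 6: no outgoing edges from {n27}; recursion stops.
SUM(hops) = 0 + 1 + 1 + 2 + 2 + 3 + 3 + 3 + 3 + 4 + 4 + 4 + 5 = 35.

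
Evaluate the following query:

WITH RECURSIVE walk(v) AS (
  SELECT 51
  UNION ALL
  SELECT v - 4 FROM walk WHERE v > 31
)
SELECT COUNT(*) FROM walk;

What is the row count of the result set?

Base: v=51.
Iteration 1: 51 > 31 holds -> v = 51 - 4 = 47.
Iteration 2: 47 > 31 holds -> v = 47 - 4 = 43.
Iteration 3: 43 > 31 holds -> v = 43 - 4 = 39.
Iteration 4: 39 > 31 holds -> v = 39 - 4 = 35.
Iteration 5: 35 > 31 holds -> v = 35 - 4 = 31.
Iteration 6: 31 > 31 fails; recursion stops.
Total rows emitted: 6.

6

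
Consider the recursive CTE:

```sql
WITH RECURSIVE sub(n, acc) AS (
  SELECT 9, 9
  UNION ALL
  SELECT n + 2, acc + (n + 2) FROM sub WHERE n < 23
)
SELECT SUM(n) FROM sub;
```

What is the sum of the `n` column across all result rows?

128

Base: n=9, acc=9.
Iteration 1: 9 < 23 holds -> n = 9 + 2 = 11, acc = 9 + 11 = 20.
Iteration 2: 11 < 23 holds -> n = 11 + 2 = 13, acc = 20 + 13 = 33.
Iteration 3: 13 < 23 holds -> n = 13 + 2 = 15, acc = 33 + 15 = 48.
Iteration 4: 15 < 23 holds -> n = 15 + 2 = 17, acc = 48 + 17 = 65.
Iteration 5: 17 < 23 holds -> n = 17 + 2 = 19, acc = 65 + 19 = 84.
Iteration 6: 19 < 23 holds -> n = 19 + 2 = 21, acc = 84 + 21 = 105.
Iteration 7: 21 < 23 holds -> n = 21 + 2 = 23, acc = 105 + 23 = 128.
Iteration 8: 23 < 23 fails; recursion stops.
SUM(n) = 9 + 11 + 13 + 15 + 17 + 19 + 21 + 23 = 128.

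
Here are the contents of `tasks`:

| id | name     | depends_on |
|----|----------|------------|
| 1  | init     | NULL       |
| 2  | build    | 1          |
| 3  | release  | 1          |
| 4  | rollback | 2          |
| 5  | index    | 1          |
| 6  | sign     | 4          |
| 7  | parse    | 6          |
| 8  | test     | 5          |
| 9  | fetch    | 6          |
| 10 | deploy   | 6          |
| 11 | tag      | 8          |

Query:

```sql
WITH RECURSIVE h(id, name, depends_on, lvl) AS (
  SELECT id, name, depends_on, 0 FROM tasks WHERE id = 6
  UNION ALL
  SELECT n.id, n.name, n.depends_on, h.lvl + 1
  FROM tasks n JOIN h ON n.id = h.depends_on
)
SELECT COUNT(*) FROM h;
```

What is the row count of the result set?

4

Base: id=6 (sign), depends_on=4, lvl 0.
Iteration 1: join on id=4 -> rollback (id 4, depends_on=2, lvl 1).
Iteration 2: join on id=2 -> build (id 2, depends_on=1, lvl 2).
Iteration 3: join on id=1 -> init (id 1, depends_on=NULL, lvl 3).
Iteration 4: depends_on is NULL; no match; recursion stops.
Total rows emitted: 4.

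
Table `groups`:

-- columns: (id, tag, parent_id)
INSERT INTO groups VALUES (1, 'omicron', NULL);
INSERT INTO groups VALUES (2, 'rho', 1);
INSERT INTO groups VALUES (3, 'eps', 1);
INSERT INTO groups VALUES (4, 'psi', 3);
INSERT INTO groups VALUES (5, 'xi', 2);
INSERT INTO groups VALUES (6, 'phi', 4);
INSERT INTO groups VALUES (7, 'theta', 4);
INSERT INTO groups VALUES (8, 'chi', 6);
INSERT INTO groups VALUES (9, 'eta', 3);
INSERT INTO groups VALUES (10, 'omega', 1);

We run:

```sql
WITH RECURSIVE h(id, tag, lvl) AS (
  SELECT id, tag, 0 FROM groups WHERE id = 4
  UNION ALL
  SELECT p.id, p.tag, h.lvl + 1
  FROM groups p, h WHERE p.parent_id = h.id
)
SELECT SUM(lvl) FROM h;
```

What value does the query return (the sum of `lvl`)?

Base: id=4 (psi) at lvl 0.
Iteration 1: rows with parent_id in {4} -> phi (id 6, lvl 1), theta (id 7, lvl 1).
Iteration 2: rows with parent_id in {6,7} -> chi (id 8, lvl 2).
Iteration 3: no rows with parent_id in {8}; recursion stops.
SUM(lvl) = 0 + 1 + 1 + 2 = 4.

4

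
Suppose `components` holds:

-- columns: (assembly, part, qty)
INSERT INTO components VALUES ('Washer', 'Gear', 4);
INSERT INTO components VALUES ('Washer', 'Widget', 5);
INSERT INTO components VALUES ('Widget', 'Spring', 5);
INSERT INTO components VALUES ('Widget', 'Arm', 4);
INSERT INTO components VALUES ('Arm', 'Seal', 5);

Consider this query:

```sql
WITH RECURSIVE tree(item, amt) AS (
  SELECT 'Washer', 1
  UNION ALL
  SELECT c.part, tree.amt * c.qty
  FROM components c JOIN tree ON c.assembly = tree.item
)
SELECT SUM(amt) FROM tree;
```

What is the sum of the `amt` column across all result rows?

Base: (Washer, amt=1).
Iteration 1: components of {Washer} -> Gear = 1*4 = 4, Widget = 1*5 = 5.
Iteration 2: components of {Gear,Widget} -> Arm = 5*4 = 20, Spring = 5*5 = 25.
Iteration 3: components of {Arm,Spring} -> Seal = 20*5 = 100.
Iteration 4: no further components; recursion stops.
SUM(amt) = 1 + 4 + 5 + 25 + 20 + 100 = 155.

155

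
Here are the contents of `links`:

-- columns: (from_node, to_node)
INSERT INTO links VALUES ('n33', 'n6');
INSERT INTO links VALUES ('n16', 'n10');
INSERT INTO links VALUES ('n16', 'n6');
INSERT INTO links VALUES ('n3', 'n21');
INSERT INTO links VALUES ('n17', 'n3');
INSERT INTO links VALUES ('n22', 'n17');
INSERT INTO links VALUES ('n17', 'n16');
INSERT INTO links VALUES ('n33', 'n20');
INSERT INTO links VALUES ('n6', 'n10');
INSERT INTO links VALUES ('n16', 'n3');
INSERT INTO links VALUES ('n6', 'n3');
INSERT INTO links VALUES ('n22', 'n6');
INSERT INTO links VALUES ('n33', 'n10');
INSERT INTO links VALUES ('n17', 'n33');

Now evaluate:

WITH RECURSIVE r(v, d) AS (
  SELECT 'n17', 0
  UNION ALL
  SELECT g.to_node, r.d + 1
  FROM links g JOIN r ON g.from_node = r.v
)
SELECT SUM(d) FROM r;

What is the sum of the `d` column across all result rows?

Base: (n17, d=0).
Iteration 1: edges from {n17} -> (n16, d=1), (n3, d=1), (n33, d=1).
Iteration 2: edges from {n16,n3,n33} -> (n10, d=2) x2, (n20, d=2), (n21, d=2), (n3, d=2), (n6, d=2) x2. [UNION ALL keeps all 7 new rows, including repeats]
Iteration 3: edges from {n10,n20,n21,n3,n6} -> (n10, d=3) x2, (n21, d=3), (n3, d=3) x2. [UNION ALL keeps all 5 new rows, including repeats]
Iteration 4: edges from {n10,n21,n3} -> (n21, d=4) x2. [UNION ALL keeps all 2 new rows, including repeats]
Iteration 5: no outgoing edges from {n21}; recursion stops.
SUM(d) = 0 + 1 + 1 + 1 + 2 + 2 + 2 + 2 + 2 + 2 + 2 + 3 + 3 + 3 + ... (18 terms) = 40.

40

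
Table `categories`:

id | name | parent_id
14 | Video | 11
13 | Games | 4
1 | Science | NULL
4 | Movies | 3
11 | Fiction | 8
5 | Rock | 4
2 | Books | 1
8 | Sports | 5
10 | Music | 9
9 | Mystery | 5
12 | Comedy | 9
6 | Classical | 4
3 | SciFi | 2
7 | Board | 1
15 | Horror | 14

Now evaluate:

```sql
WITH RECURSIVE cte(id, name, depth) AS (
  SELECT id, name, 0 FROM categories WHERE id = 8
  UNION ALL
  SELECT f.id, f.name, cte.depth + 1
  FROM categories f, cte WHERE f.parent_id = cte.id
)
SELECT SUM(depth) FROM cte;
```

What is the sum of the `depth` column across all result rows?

Base: id=8 (Sports) at depth 0.
Iteration 1: rows with parent_id in {8} -> Fiction (id 11, depth 1).
Iteration 2: rows with parent_id in {11} -> Video (id 14, depth 2).
Iteration 3: rows with parent_id in {14} -> Horror (id 15, depth 3).
Iteration 4: no rows with parent_id in {15}; recursion stops.
SUM(depth) = 0 + 1 + 2 + 3 = 6.

6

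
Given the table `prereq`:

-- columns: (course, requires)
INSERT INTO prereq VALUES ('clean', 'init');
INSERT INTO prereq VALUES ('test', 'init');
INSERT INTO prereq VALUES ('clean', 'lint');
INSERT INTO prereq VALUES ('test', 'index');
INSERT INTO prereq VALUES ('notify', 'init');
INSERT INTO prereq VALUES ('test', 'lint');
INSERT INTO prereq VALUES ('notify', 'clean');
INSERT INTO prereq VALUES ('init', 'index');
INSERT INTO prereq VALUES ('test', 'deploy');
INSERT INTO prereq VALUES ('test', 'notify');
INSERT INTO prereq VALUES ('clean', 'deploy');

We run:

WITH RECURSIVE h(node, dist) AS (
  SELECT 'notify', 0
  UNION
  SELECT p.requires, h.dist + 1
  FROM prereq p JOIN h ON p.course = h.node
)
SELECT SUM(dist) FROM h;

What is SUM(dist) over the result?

Base: (notify, dist=0).
Iteration 1: edges from {notify} -> (clean, dist=1), (init, dist=1).
Iteration 2: edges from {clean,init} -> (deploy, dist=2), (index, dist=2), (init, dist=2), (lint, dist=2).
Iteration 3: edges from {deploy,index,init,lint} -> (index, dist=3).
Iteration 4: no outgoing edges from {index}; recursion stops.
SUM(dist) = 0 + 1 + 1 + 2 + 2 + 2 + 2 + 3 = 13.

13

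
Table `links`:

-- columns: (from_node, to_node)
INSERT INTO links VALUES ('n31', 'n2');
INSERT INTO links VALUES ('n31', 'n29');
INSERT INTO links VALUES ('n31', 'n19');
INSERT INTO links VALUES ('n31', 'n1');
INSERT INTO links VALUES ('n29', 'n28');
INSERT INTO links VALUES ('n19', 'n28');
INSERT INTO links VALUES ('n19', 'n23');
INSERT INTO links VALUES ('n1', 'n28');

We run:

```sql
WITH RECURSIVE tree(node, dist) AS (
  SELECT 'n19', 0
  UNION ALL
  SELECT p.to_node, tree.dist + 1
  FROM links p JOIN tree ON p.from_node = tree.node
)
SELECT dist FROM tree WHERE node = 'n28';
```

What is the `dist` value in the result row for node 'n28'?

Base: (n19, dist=0).
Iteration 1: edges from {n19} -> (n23, dist=1), (n28, dist=1).
Iteration 2: no outgoing edges from {n23,n28}; recursion stops.

1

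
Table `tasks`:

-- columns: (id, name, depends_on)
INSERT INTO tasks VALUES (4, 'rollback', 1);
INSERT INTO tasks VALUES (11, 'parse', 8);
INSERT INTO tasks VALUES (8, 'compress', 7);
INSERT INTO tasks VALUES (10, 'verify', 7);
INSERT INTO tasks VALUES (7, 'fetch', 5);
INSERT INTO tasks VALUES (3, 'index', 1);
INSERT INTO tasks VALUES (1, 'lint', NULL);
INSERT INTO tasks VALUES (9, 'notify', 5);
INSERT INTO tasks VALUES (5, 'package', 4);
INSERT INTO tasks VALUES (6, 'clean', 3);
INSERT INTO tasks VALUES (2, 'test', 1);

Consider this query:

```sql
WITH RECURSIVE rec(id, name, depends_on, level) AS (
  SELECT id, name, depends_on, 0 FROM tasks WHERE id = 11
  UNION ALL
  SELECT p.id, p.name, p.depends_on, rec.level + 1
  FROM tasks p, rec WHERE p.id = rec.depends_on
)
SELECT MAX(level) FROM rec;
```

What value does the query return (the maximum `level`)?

Base: id=11 (parse), depends_on=8, level 0.
Iteration 1: join on id=8 -> compress (id 8, depends_on=7, level 1).
Iteration 2: join on id=7 -> fetch (id 7, depends_on=5, level 2).
Iteration 3: join on id=5 -> package (id 5, depends_on=4, level 3).
Iteration 4: join on id=4 -> rollback (id 4, depends_on=1, level 4).
Iteration 5: join on id=1 -> lint (id 1, depends_on=NULL, level 5).
Iteration 6: depends_on is NULL; no match; recursion stops.
level values: 0, 1, 2, 3, 4, 5; the maximum is 5.

5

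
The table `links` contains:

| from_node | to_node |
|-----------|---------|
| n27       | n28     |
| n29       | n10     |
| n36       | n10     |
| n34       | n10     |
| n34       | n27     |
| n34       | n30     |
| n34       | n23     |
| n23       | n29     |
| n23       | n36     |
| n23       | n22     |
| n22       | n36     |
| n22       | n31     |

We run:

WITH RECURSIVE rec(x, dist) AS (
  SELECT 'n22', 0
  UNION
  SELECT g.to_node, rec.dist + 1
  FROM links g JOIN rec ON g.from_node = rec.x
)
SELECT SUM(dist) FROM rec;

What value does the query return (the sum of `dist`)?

Base: (n22, dist=0).
Iteration 1: edges from {n22} -> (n31, dist=1), (n36, dist=1).
Iteration 2: edges from {n31,n36} -> (n10, dist=2).
Iteration 3: no outgoing edges from {n10}; recursion stops.
SUM(dist) = 0 + 1 + 1 + 2 = 4.

4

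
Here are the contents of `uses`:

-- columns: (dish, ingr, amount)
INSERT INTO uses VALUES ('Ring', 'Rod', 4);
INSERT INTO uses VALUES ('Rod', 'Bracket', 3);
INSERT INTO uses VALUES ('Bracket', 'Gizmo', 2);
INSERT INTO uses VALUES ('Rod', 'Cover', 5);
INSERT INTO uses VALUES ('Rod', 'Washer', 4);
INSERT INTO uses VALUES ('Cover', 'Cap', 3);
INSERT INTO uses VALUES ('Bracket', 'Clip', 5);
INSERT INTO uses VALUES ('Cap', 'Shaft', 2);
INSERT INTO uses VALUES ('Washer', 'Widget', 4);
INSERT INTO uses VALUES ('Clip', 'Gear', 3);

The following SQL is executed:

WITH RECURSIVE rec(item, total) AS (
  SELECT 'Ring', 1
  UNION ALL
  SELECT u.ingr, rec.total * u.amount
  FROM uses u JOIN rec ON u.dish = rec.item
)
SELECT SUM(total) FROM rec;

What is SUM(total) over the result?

Base: (Ring, total=1).
Iteration 1: components of {Ring} -> Rod = 1*4 = 4.
Iteration 2: components of {Rod} -> Bracket = 4*3 = 12, Cover = 4*5 = 20, Washer = 4*4 = 16.
Iteration 3: components of {Bracket,Cover,Washer} -> Cap = 20*3 = 60, Clip = 12*5 = 60, Gizmo = 12*2 = 24, Widget = 16*4 = 64.
Iteration 4: components of {Cap,Clip,Gizmo,Widget} -> Gear = 60*3 = 180, Shaft = 60*2 = 120.
Iteration 5: no further components; recursion stops.
SUM(total) = 1 + 4 + 12 + 20 + 16 + 24 + 60 + 60 + 64 + 180 + 120 = 561.

561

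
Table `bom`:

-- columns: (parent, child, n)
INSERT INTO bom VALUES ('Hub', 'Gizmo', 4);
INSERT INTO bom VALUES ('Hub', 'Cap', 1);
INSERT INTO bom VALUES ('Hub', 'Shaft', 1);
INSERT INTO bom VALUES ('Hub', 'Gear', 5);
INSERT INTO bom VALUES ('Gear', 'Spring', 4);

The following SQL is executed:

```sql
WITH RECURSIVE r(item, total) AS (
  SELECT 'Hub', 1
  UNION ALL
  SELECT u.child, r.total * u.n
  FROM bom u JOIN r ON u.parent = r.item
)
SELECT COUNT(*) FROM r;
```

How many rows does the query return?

Base: (Hub, total=1).
Iteration 1: components of {Hub} -> Cap = 1*1 = 1, Gear = 1*5 = 5, Gizmo = 1*4 = 4, Shaft = 1*1 = 1.
Iteration 2: components of {Cap,Gear,Gizmo,Shaft} -> Spring = 5*4 = 20.
Iteration 3: no further components; recursion stops.
Total rows emitted: 6.

6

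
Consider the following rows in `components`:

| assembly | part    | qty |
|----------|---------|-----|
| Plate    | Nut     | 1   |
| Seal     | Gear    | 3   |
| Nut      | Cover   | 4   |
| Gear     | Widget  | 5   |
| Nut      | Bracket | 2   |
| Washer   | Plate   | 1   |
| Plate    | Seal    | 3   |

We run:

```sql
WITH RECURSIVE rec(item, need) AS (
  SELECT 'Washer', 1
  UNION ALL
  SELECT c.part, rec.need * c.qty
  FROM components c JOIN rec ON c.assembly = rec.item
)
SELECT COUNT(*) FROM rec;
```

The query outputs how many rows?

8

Base: (Washer, need=1).
Iteration 1: components of {Washer} -> Plate = 1*1 = 1.
Iteration 2: components of {Plate} -> Nut = 1*1 = 1, Seal = 1*3 = 3.
Iteration 3: components of {Nut,Seal} -> Bracket = 1*2 = 2, Cover = 1*4 = 4, Gear = 3*3 = 9.
Iteration 4: components of {Bracket,Cover,Gear} -> Widget = 9*5 = 45.
Iteration 5: no further components; recursion stops.
Total rows emitted: 8.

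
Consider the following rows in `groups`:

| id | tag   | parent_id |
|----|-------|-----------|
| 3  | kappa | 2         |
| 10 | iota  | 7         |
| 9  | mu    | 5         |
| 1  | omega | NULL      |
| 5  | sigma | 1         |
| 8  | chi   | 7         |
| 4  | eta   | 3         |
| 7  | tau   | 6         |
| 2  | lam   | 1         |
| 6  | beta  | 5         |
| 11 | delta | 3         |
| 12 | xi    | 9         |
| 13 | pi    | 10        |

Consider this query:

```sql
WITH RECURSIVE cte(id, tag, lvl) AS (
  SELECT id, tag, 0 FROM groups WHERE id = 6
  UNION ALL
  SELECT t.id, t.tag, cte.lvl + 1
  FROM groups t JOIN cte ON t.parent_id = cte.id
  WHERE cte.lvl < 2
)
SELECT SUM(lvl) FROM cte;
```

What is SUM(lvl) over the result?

Base: id=6 (beta) at lvl 0.
Iteration 1: rows with parent_id in {6} -> tau (id 7, lvl 1).
Iteration 2: rows with parent_id in {7} -> chi (id 8, lvl 2), iota (id 10, lvl 2).
Iteration 3: lvl < 2 fails for all current rows; recursion stops.
SUM(lvl) = 0 + 1 + 2 + 2 = 5.

5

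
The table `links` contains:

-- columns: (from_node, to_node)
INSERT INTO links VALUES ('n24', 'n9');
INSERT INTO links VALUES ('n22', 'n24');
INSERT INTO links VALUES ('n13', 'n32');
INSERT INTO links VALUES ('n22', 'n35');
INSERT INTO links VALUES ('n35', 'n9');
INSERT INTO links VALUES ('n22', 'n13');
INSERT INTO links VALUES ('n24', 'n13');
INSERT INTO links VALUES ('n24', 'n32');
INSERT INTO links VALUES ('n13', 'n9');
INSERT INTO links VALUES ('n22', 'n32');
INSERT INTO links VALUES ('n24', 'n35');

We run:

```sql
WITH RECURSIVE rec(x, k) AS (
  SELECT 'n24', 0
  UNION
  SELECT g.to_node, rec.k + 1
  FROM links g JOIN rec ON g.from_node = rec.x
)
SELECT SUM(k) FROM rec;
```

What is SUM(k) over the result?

8

Base: (n24, k=0).
Iteration 1: edges from {n24} -> (n13, k=1), (n32, k=1), (n35, k=1), (n9, k=1).
Iteration 2: edges from {n13,n32,n35,n9} -> (n32, k=2), (n9, k=2). [UNION drops 1 duplicate row(s)]
Iteration 3: no outgoing edges from {n32,n9}; recursion stops.
SUM(k) = 0 + 1 + 1 + 1 + 1 + 2 + 2 = 8.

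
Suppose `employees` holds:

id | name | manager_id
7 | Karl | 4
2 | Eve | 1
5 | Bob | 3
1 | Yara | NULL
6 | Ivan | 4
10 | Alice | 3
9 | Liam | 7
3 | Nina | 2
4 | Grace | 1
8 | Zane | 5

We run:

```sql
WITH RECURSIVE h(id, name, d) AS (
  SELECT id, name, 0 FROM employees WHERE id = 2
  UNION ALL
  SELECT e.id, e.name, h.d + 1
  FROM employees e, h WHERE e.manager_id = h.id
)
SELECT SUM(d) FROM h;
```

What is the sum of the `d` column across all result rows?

Base: id=2 (Eve) at d 0.
Iteration 1: rows with manager_id in {2} -> Nina (id 3, d 1).
Iteration 2: rows with manager_id in {3} -> Bob (id 5, d 2), Alice (id 10, d 2).
Iteration 3: rows with manager_id in {5,10} -> Zane (id 8, d 3).
Iteration 4: no rows with manager_id in {8}; recursion stops.
SUM(d) = 0 + 1 + 2 + 2 + 3 = 8.

8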